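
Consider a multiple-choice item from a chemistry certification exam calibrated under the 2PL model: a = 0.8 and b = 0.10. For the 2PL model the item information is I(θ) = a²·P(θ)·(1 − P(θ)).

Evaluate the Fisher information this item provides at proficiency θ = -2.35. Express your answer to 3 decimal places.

P = 1/(1+e^{1.9600}) = 0.1235
P(1−P) = 0.1235 × 0.8765 = 0.1082
I = a² × P(1−P) = 0.8² × 0.1082 = 0.06926

0.069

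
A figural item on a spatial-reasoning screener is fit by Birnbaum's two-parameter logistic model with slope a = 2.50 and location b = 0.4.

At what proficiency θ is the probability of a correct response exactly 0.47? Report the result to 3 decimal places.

P(θ) = 1 / (1 + exp(−a(θ − b)))
logit = ln(0.4700/0.5300) = -0.1201
θ = b + logit/(a) = 0.4 + (-0.1201)/2.5000 = 0.3519

0.352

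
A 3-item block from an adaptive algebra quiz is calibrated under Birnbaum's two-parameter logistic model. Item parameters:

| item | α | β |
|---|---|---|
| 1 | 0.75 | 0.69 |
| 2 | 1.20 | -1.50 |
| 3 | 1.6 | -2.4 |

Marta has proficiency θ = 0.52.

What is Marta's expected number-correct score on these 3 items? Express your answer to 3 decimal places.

P(θ) = 1 / (1 + exp(−α(θ − β)))
P_1 = 1/(1+e^{0.1275}) = 0.4682
P_2 = 1/(1+e^{-2.4240}) = 0.9186
P_3 = 1/(1+e^{-4.6720}) = 0.9907
E[score] = 0.4682 + 0.9186 + 0.9907 = 2.3775

2.378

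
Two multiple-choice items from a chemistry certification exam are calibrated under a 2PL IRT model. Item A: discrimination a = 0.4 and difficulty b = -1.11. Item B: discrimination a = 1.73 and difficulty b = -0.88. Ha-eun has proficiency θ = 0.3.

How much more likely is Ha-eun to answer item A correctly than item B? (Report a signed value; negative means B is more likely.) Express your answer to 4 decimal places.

P(θ) = 1 / (1 + exp(−a(θ − b)))
P_A = 0.6374
P_B = 0.8851
P_A − P_B = -0.2477

-0.2477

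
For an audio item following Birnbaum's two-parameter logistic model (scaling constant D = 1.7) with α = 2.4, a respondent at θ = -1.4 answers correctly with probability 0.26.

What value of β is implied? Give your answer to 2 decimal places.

-1.14

P(θ) = 1 / (1 + exp(−D·α(θ − β)))
logit(0.26) = ln(0.26/0.74) = -1.0460
β = θ − logit/(1.7·α) = -1.4 − (-1.0460)/4.0800 = -1.1436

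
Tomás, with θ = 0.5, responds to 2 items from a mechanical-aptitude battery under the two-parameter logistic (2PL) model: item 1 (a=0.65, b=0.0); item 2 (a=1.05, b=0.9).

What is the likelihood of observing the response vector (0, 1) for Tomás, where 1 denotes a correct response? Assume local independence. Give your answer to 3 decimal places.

P(θ) = 1 / (1 + exp(−a(θ − b)))
P_1 = 1/(1+e^{-0.3250}) = 0.5805
P_2 = 1/(1+e^{0.4200}) = 0.3965
L = (1−P_1) × P_2 = 0.4195 × 0.3965 = 0.16632

0.166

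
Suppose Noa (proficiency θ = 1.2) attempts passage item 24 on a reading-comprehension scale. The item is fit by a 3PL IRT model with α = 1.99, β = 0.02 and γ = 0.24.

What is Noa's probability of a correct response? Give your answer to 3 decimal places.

0.934

P(θ) = γ + (1 − γ) · 1 / (1 + exp(−α(θ − β)))
Exponent: 1.99 × (1.2 − 0.02) = 2.3482
1/(1 + e^{-2.3482}) = 0.9128
P = 0.24 + 0.76 × 0.9128 = 0.9337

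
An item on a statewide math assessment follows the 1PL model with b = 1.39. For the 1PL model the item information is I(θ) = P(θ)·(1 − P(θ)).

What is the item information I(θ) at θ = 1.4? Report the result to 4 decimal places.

P = 1/(1+e^{-0.0100}) = 0.5025
P(1−P) = 0.5025 × 0.4975 = 0.2500
I = P(1−P) = 0.24999

0.2500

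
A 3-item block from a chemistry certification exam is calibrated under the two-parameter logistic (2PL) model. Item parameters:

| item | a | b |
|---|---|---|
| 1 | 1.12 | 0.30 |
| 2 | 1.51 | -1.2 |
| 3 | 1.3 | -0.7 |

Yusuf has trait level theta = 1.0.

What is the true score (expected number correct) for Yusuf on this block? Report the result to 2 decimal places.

P(theta) = 1 / (1 + exp(−a(theta − b)))
P_1 = 1/(1+e^{-0.7840}) = 0.6865
P_2 = 1/(1+e^{-3.3220}) = 0.9652
P_3 = 1/(1+e^{-2.2100}) = 0.9011
E[score] = 0.6865 + 0.9652 + 0.9011 = 2.5529

2.55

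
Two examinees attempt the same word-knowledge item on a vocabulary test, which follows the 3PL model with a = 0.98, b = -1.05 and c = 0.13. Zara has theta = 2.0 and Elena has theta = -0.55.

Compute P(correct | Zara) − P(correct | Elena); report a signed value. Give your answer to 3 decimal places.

0.289

P(theta) = c + (1 − c) · 1 / (1 + exp(−a(theta − b)))
P(Zara) = 0.9583  [exponent 2.9890]
P(Elena) = 0.6695  [exponent 0.4900]
Difference = 0.9583 − 0.6695 = 0.2888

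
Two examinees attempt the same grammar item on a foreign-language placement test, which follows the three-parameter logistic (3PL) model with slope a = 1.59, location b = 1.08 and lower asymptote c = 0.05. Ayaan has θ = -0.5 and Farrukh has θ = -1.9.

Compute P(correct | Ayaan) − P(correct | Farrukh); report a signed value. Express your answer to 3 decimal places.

P(θ) = c + (1 − c) · 1 / (1 + exp(−a(θ − b)))
P(Ayaan) = 0.1213  [exponent -2.5122]
P(Farrukh) = 0.0582  [exponent -4.7382]
Difference = 0.1213 − 0.0582 = 0.0630

0.063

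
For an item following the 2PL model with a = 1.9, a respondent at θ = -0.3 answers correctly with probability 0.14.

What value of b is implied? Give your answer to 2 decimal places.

P(θ) = 1 / (1 + exp(−a(θ − b)))
logit(0.14) = ln(0.14/0.86) = -1.8153
b = θ − logit/(a) = -0.3 − (-1.8153)/1.9000 = 0.6554

0.66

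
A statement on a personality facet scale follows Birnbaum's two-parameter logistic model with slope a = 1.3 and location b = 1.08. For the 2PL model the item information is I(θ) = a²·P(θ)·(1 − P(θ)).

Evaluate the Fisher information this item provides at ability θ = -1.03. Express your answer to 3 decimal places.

0.096

P = 1/(1+e^{2.7430}) = 0.0605
P(1−P) = 0.0605 × 0.9395 = 0.0568
I = a² × P(1−P) = 1.3² × 0.0568 = 0.09603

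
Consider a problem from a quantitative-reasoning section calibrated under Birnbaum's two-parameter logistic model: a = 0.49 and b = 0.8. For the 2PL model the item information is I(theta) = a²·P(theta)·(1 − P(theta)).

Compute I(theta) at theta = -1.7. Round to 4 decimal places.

P = 1/(1+e^{1.2250}) = 0.2271
P(1−P) = 0.2271 × 0.7729 = 0.1755
I = a² × P(1−P) = 0.49² × 0.1755 = 0.04214

0.0421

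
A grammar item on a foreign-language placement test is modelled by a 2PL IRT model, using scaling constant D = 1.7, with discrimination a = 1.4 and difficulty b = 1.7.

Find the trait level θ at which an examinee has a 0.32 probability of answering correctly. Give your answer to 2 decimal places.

P(θ) = 1 / (1 + exp(−D·a(θ − b)))
logit = ln(0.3200/0.6800) = -0.7538
θ = b + logit/(1.7·a) = 1.7 + (-0.7538)/2.3800 = 1.3833

1.38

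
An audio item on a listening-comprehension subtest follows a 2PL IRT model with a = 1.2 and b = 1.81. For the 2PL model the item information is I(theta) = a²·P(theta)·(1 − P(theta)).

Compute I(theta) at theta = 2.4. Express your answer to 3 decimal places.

P = 1/(1+e^{-0.7080}) = 0.6700
P(1−P) = 0.6700 × 0.3300 = 0.2211
I = a² × P(1−P) = 1.2² × 0.2211 = 0.31840

0.318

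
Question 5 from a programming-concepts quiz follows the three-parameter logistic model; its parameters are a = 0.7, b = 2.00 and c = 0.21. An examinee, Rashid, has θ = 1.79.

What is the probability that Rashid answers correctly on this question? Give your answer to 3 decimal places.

P(θ) = c + (1 − c) · 1 / (1 + exp(−a(θ − b)))
Exponent: 0.7 × (1.79 − 2.00) = -0.1470
1/(1 + e^{0.1470}) = 0.4633
P = 0.21 + 0.79 × 0.4633 = 0.5760

0.576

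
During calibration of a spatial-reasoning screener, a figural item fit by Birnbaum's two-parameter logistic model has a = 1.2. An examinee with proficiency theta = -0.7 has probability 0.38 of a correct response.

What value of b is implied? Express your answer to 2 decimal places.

-0.29

P(theta) = 1 / (1 + exp(−a(theta − b)))
logit(0.38) = ln(0.38/0.62) = -0.4895
b = theta − logit/(a) = -0.7 − (-0.4895)/1.2000 = -0.2920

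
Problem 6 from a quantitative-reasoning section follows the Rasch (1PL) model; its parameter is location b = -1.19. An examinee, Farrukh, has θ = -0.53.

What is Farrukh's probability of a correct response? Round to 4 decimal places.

P(θ) = 1 / (1 + exp(−(θ − b)))
Exponent: (-0.53 − (-1.19)) = 0.6600
1/(1 + e^{-0.6600}) = 0.6593
P = 0.6593

0.6593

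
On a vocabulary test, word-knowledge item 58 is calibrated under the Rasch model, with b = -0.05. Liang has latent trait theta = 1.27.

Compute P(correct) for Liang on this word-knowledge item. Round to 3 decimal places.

0.789

P(theta) = 1 / (1 + exp(−(theta − b)))
Exponent: (1.27 − (-0.05)) = 1.3200
1/(1 + e^{-1.3200}) = 0.7892
P = 0.7892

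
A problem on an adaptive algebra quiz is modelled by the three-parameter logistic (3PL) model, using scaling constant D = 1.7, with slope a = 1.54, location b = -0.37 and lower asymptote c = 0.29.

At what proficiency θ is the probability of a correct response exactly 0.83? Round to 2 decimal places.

P(θ) = c + (1 − c) · 1 / (1 + exp(−D·a(θ − b)))
Remove guessing floor: (0.83 − 0.29)/(1 − 0.29) = 0.7606
logit = ln(0.7606/0.2394) = 1.1558
θ = b + logit/(1.7·a) = -0.37 + 1.1558/2.6180 = 0.0715

0.07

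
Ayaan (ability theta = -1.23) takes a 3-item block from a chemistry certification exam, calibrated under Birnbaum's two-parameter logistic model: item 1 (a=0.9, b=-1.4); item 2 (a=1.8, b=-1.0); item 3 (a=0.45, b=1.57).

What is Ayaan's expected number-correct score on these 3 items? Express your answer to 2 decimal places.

P(theta) = 1 / (1 + exp(−a(theta − b)))
P_1 = 1/(1+e^{-0.1530}) = 0.5382
P_2 = 1/(1+e^{0.4140}) = 0.3980
P_3 = 1/(1+e^{1.2600}) = 0.2210
E[score] = 0.5382 + 0.3980 + 0.2210 = 1.1571

1.16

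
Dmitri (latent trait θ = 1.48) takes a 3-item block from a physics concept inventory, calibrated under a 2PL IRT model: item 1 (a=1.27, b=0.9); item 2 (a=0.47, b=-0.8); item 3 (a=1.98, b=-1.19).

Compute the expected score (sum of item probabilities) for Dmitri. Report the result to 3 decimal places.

2.416

P(θ) = 1 / (1 + exp(−a(θ − b)))
P_1 = 1/(1+e^{-0.7366}) = 0.6763
P_2 = 1/(1+e^{-1.0716}) = 0.7449
P_3 = 1/(1+e^{-5.2866}) = 0.9950
E[score] = 0.6763 + 0.7449 + 0.9950 = 2.4161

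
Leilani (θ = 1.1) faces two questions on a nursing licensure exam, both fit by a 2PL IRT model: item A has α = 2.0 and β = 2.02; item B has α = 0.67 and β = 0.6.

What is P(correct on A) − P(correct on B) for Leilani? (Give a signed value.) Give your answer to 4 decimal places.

-0.4459

P(θ) = 1 / (1 + exp(−α(θ − β)))
P_A = 0.1371
P_B = 0.5830
P_A − P_B = -0.4459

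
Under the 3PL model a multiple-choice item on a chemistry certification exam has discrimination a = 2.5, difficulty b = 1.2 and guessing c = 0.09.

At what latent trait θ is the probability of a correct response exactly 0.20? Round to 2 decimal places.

0.41

P(θ) = c + (1 − c) · 1 / (1 + exp(−a(θ − b)))
Remove guessing floor: (0.20 − 0.09)/(1 − 0.09) = 0.1209
logit = ln(0.1209/0.8791) = -1.9841
θ = b + logit/(a) = 1.2 + (-1.9841)/2.5000 = 0.4063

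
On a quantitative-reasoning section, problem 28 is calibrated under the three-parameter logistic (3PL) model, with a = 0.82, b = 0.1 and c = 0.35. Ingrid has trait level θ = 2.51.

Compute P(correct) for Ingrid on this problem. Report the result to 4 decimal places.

0.9209

P(θ) = c + (1 − c) · 1 / (1 + exp(−a(θ − b)))
Exponent: 0.82 × (2.51 − 0.1) = 1.9762
1/(1 + e^{-1.9762}) = 0.8783
P = 0.35 + 0.65 × 0.8783 = 0.9209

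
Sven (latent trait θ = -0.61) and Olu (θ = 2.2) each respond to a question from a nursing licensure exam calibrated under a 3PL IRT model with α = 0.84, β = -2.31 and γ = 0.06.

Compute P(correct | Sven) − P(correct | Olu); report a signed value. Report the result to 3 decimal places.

-0.161

P(θ) = γ + (1 − γ) · 1 / (1 + exp(−α(θ − β)))
P(Sven) = 0.8182  [exponent 1.4280]
P(Olu) = 0.9792  [exponent 3.7884]
Difference = 0.8182 − 0.9792 = -0.1610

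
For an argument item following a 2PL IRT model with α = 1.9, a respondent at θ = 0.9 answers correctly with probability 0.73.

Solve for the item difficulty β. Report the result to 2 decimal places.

0.38

P(θ) = 1 / (1 + exp(−α(θ − β)))
logit(0.73) = ln(0.73/0.27) = 0.9946
β = θ − logit/(α) = 0.9 − 0.9946/1.9000 = 0.3765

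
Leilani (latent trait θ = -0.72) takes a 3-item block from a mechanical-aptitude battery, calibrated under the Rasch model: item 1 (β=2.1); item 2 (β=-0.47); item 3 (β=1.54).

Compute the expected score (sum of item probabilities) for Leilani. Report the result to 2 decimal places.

P(θ) = 1 / (1 + exp(−(θ − β)))
P_1 = 1/(1+e^{2.8200}) = 0.0563
P_2 = 1/(1+e^{0.2500}) = 0.4378
P_3 = 1/(1+e^{2.2600}) = 0.0945
E[score] = 0.0563 + 0.4378 + 0.0945 = 0.5886

0.59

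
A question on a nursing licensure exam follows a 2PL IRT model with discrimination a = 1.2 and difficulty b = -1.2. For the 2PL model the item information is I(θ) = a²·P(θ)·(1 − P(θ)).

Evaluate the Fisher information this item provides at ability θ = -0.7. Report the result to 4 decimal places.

P = 1/(1+e^{-0.6000}) = 0.6457
P(1−P) = 0.6457 × 0.3543 = 0.2288
I = a² × P(1−P) = 1.2² × 0.2288 = 0.32945

0.3294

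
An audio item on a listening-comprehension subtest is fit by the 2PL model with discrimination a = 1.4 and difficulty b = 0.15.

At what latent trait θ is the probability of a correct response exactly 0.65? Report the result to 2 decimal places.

P(θ) = 1 / (1 + exp(−a(θ − b)))
logit = ln(0.6500/0.3500) = 0.6190
θ = b + logit/(a) = 0.15 + 0.6190/1.4000 = 0.5922

0.59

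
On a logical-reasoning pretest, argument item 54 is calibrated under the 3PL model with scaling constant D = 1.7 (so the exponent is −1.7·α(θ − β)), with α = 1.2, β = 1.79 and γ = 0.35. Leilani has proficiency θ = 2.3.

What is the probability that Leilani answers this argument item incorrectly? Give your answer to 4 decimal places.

0.1697

P(θ) = γ + (1 − γ) · 1 / (1 + exp(−D·α(θ − β)))
Exponent: 1.7 × 1.2 × (2.3 − 1.79) = 1.0404
1/(1 + e^{-1.0404}) = 0.7389
P = 0.35 + 0.65 × 0.7389 = 0.8303
P(incorrect) = 1 − 0.8303 = 0.1697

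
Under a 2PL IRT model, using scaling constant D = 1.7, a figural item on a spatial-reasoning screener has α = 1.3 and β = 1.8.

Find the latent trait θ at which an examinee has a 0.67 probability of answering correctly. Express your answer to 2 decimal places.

2.12

P(θ) = 1 / (1 + exp(−D·α(θ − β)))
logit = ln(0.6700/0.3300) = 0.7082
θ = β + logit/(1.7·α) = 1.8 + 0.7082/2.2100 = 2.1204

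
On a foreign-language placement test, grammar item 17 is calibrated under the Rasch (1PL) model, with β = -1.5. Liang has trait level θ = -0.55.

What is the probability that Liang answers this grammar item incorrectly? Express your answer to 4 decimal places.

P(θ) = 1 / (1 + exp(−(θ − β)))
Exponent: (-0.55 − (-1.5)) = 0.9500
1/(1 + e^{-0.9500}) = 0.7211
P = 0.7211
P(incorrect) = 1 − 0.7211 = 0.2789

0.2789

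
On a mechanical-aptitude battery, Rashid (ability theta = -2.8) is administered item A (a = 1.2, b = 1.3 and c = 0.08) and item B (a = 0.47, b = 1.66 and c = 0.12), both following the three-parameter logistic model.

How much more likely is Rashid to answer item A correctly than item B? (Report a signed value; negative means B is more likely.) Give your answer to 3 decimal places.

-0.130

P(theta) = c + (1 − c) · 1 / (1 + exp(−a(theta − b)))
P_A = 0.0867
P_B = 0.2163
P_A − P_B = -0.1297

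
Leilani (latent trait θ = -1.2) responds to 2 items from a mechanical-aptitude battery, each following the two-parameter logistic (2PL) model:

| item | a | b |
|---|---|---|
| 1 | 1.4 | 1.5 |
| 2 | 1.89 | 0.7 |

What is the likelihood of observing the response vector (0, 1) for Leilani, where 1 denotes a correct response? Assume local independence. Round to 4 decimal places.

0.0262

P(θ) = 1 / (1 + exp(−a(θ − b)))
P_1 = 1/(1+e^{3.7800}) = 0.0223
P_2 = 1/(1+e^{3.5910}) = 0.0268
L = (1−P_1) × P_2 = 0.9777 × 0.0268 = 0.02623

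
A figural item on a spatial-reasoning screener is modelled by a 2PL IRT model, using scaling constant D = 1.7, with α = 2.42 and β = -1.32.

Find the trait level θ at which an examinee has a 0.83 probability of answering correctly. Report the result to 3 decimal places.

P(θ) = 1 / (1 + exp(−D·α(θ − β)))
logit = ln(0.8300/0.1700) = 1.5856
θ = β + logit/(1.7·α) = -1.32 + 1.5856/4.1140 = -0.9346

-0.935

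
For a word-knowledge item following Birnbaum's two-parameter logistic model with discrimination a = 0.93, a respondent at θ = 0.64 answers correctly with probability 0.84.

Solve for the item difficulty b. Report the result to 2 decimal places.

-1.14

P(θ) = 1 / (1 + exp(−a(θ − b)))
logit(0.84) = ln(0.84/0.16) = 1.6582
b = θ − logit/(a) = 0.64 − 1.6582/0.9300 = -1.1430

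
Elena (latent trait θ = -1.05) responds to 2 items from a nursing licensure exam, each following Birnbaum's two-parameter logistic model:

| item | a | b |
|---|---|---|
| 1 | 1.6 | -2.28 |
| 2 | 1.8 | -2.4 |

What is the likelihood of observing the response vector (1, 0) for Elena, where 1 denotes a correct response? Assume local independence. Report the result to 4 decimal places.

0.0710

P(θ) = 1 / (1 + exp(−a(θ − b)))
P_1 = 1/(1+e^{-1.9680}) = 0.8774
P_2 = 1/(1+e^{-2.4300}) = 0.9191
L = P_1 × (1−P_2) = 0.8774 × 0.0809 = 0.07099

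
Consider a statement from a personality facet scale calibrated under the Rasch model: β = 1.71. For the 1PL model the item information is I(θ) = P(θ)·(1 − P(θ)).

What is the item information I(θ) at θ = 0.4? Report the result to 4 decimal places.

0.1673

P = 1/(1+e^{1.3100}) = 0.2125
P(1−P) = 0.2125 × 0.7875 = 0.1673
I = P(1−P) = 0.16734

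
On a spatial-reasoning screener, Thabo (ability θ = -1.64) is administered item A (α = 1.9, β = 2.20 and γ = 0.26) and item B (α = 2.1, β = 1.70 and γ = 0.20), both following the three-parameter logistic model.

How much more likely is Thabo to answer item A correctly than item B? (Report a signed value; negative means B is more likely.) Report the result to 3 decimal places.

0.060

P(θ) = γ + (1 − γ) · 1 / (1 + exp(−α(θ − β)))
P_A = 0.2605
P_B = 0.2007
P_A − P_B = 0.0598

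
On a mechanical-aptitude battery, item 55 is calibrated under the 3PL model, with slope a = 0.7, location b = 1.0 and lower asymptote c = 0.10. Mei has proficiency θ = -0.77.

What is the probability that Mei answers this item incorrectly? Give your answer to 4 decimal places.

0.6979

P(θ) = c + (1 − c) · 1 / (1 + exp(−a(θ − b)))
Exponent: 0.7 × (-0.77 − 1.0) = -1.2390
1/(1 + e^{1.2390}) = 0.2246
P = 0.10 + 0.90 × 0.2246 = 0.3021
P(incorrect) = 1 − 0.3021 = 0.6979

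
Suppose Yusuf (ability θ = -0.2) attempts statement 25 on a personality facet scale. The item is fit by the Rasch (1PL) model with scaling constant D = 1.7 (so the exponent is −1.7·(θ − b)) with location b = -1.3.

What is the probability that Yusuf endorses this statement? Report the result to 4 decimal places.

P(θ) = 1 / (1 + exp(−D·(θ − b)))
Exponent: 1.7 × (-0.2 − (-1.3)) = 1.8700
1/(1 + e^{-1.8700}) = 0.8665
P = 0.8665

0.8665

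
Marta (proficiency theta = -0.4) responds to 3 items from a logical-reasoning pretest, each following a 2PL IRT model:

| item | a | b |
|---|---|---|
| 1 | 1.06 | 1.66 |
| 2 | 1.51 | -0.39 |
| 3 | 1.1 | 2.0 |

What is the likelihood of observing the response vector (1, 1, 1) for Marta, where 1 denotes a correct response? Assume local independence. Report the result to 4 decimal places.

P(theta) = 1 / (1 + exp(−a(theta − b)))
P_1 = 1/(1+e^{2.1836}) = 0.1012
P_2 = 1/(1+e^{0.0151}) = 0.4962
P_3 = 1/(1+e^{2.6400}) = 0.0666
L = P_1 × P_2 × P_3 = 0.1012 × 0.4962 × 0.0666 = 0.00335

0.0033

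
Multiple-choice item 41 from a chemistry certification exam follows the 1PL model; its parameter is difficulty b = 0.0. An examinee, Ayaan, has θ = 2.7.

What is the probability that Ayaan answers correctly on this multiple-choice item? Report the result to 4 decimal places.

0.9370

P(θ) = 1 / (1 + exp(−(θ − b)))
Exponent: (2.7 − 0.0) = 2.7000
1/(1 + e^{-2.7000}) = 0.9370
P = 0.9370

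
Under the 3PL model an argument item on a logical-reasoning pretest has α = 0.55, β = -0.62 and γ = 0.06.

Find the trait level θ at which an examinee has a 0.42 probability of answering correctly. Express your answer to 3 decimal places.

-1.487

P(θ) = γ + (1 − γ) · 1 / (1 + exp(−α(θ − β)))
Remove guessing floor: (0.42 − 0.06)/(1 − 0.06) = 0.3830
logit = ln(0.3830/0.6170) = -0.4769
θ = β + logit/(α) = -0.62 + (-0.4769)/0.5500 = -1.4871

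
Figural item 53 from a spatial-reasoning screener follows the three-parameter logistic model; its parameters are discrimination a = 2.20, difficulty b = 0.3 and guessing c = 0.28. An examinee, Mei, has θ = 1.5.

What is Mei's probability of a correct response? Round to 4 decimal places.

0.9520

P(θ) = c + (1 − c) · 1 / (1 + exp(−a(θ − b)))
Exponent: 2.20 × (1.5 − 0.3) = 2.6400
1/(1 + e^{-2.6400}) = 0.9334
P = 0.28 + 0.72 × 0.9334 = 0.9520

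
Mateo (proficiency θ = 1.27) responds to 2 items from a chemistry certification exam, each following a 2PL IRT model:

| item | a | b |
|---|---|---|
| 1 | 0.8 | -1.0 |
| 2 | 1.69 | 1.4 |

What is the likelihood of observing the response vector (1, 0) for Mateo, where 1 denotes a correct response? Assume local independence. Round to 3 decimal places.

0.477

P(θ) = 1 / (1 + exp(−a(θ − b)))
P_1 = 1/(1+e^{-1.8160}) = 0.8601
P_2 = 1/(1+e^{0.2197}) = 0.4453
L = P_1 × (1−P_2) = 0.8601 × 0.5547 = 0.47709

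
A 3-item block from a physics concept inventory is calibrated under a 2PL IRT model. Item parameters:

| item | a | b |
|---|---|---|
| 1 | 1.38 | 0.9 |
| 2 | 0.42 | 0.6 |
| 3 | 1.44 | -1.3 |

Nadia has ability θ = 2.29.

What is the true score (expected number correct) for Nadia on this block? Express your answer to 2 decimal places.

P(θ) = 1 / (1 + exp(−a(θ − b)))
P_1 = 1/(1+e^{-1.9182}) = 0.8719
P_2 = 1/(1+e^{-0.7098}) = 0.6704
P_3 = 1/(1+e^{-5.1696}) = 0.9943
E[score] = 0.8719 + 0.6704 + 0.9943 = 2.5366

2.54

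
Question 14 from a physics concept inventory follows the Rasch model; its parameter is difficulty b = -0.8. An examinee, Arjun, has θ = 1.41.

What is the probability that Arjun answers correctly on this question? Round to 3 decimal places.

P(θ) = 1 / (1 + exp(−(θ − b)))
Exponent: (1.41 − (-0.8)) = 2.2100
1/(1 + e^{-2.2100}) = 0.9011
P = 0.9011

0.901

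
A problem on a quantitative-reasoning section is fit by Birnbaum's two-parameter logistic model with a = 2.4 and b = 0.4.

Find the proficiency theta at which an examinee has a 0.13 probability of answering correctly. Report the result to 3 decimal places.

P(theta) = 1 / (1 + exp(−a(theta − b)))
logit = ln(0.1300/0.8700) = -1.9010
theta = b + logit/(a) = 0.4 + (-1.9010)/2.4000 = -0.3921

-0.392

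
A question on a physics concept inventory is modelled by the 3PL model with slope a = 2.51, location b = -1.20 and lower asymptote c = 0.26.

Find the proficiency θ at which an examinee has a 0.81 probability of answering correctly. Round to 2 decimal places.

P(θ) = c + (1 − c) · 1 / (1 + exp(−a(θ − b)))
Remove guessing floor: (0.81 − 0.26)/(1 − 0.26) = 0.7432
logit = ln(0.7432/0.2568) = 1.0629
θ = b + logit/(a) = -1.20 + 1.0629/2.5100 = -0.7765

-0.78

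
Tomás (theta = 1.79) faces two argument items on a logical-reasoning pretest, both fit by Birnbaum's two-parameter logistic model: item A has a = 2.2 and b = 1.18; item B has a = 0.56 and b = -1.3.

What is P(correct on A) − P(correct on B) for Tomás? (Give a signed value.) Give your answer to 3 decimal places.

-0.057

P(theta) = 1 / (1 + exp(−a(theta − b)))
P_A = 0.7928
P_B = 0.8495
P_A − P_B = -0.0566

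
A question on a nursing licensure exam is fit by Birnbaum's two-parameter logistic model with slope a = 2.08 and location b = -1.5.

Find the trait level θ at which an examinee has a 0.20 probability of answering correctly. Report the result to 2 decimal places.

P(θ) = 1 / (1 + exp(−a(θ − b)))
logit = ln(0.2000/0.8000) = -1.3863
θ = b + logit/(a) = -1.5 + (-1.3863)/2.0800 = -2.1665

-2.17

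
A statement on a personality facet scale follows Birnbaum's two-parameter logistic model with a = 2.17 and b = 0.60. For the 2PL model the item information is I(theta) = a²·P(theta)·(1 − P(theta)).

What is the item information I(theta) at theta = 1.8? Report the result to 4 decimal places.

0.3020

P = 1/(1+e^{-2.6040}) = 0.9311
P(1−P) = 0.9311 × 0.0689 = 0.0641
I = a² × P(1−P) = 2.17² × 0.0641 = 0.30201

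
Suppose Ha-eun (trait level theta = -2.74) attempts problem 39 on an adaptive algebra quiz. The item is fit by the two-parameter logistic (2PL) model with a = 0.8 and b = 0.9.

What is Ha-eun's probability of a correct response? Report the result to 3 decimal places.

P(theta) = 1 / (1 + exp(−a(theta − b)))
Exponent: 0.8 × (-2.74 − 0.9) = -2.9120
1/(1 + e^{2.9120}) = 0.0516

0.052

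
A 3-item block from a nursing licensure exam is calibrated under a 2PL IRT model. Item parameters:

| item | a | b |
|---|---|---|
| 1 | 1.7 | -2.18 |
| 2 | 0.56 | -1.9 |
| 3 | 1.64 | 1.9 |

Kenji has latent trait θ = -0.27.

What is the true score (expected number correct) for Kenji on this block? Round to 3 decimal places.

P(θ) = 1 / (1 + exp(−a(θ − b)))
P_1 = 1/(1+e^{-3.2470}) = 0.9626
P_2 = 1/(1+e^{-0.9128}) = 0.7136
P_3 = 1/(1+e^{3.5588}) = 0.0277
E[score] = 0.9626 + 0.7136 + 0.0277 = 1.7038

1.704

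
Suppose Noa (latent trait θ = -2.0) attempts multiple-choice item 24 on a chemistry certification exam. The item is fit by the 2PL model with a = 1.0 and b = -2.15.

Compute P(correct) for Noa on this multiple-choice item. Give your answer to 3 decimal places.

0.537

P(θ) = 1 / (1 + exp(−a(θ − b)))
Exponent: 1.0 × (-2.0 − (-2.15)) = 0.1500
1/(1 + e^{-0.1500}) = 0.5374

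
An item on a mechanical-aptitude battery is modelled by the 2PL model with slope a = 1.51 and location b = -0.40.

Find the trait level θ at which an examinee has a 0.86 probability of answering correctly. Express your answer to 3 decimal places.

P(θ) = 1 / (1 + exp(−a(θ − b)))
logit = ln(0.8600/0.1400) = 1.8153
θ = b + logit/(a) = -0.40 + 1.8153/1.5100 = 0.8022

0.802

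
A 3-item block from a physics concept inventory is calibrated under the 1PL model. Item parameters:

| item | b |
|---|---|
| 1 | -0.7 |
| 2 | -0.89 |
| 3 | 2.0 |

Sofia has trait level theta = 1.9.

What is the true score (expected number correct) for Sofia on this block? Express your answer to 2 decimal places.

P(theta) = 1 / (1 + exp(−(theta − b)))
P_1 = 1/(1+e^{-2.6000}) = 0.9309
P_2 = 1/(1+e^{-2.7900}) = 0.9421
P_3 = 1/(1+e^{0.1000}) = 0.4750
E[score] = 0.9309 + 0.9421 + 0.4750 = 2.3480

2.35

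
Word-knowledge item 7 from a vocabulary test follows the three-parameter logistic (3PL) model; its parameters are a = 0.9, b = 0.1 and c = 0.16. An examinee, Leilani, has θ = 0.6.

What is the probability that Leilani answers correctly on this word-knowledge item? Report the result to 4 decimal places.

P(θ) = c + (1 − c) · 1 / (1 + exp(−a(θ − b)))
Exponent: 0.9 × (0.6 − 0.1) = 0.4500
1/(1 + e^{-0.4500}) = 0.6106
P = 0.16 + 0.84 × 0.6106 = 0.6729

0.6729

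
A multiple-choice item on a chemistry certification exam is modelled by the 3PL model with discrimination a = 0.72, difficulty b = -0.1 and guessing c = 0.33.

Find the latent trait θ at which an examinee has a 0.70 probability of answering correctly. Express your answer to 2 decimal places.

0.19

P(θ) = c + (1 − c) · 1 / (1 + exp(−a(θ − b)))
Remove guessing floor: (0.70 − 0.33)/(1 − 0.33) = 0.5522
logit = ln(0.5522/0.4478) = 0.2097
θ = b + logit/(a) = -0.1 + 0.2097/0.7200 = 0.1913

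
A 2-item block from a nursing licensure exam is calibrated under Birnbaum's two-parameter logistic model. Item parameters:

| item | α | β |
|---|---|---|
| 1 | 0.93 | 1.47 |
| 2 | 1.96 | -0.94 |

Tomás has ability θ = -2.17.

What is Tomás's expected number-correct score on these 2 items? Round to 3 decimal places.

P(θ) = 1 / (1 + exp(−α(θ − β)))
P_1 = 1/(1+e^{3.3852}) = 0.0328
P_2 = 1/(1+e^{2.4108}) = 0.0824
E[score] = 0.0328 + 0.0824 = 0.1151

0.115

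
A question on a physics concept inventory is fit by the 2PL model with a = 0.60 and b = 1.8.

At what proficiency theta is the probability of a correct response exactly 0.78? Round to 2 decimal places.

P(theta) = 1 / (1 + exp(−a(theta − b)))
logit = ln(0.7800/0.2200) = 1.2657
theta = b + logit/(a) = 1.8 + 1.2657/0.6000 = 3.9094

3.91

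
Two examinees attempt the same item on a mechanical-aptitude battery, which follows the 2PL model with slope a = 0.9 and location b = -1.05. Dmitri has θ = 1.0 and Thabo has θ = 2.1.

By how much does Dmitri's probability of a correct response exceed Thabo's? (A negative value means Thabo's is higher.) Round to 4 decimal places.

P(θ) = 1 / (1 + exp(−a(θ − b)))
P(Dmitri) = 0.8635  [exponent 1.8450]
P(Thabo) = 0.9445  [exponent 2.8350]
Difference = 0.8635 − 0.9445 = -0.0810

-0.0810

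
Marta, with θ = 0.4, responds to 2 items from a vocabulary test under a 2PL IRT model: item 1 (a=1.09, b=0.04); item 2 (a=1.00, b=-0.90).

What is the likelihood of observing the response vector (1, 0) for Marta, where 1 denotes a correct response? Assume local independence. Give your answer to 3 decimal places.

0.128

P(θ) = 1 / (1 + exp(−a(θ − b)))
P_1 = 1/(1+e^{-0.3924}) = 0.5969
P_2 = 1/(1+e^{-1.3000}) = 0.7858
L = P_1 × (1−P_2) = 0.5969 × 0.2142 = 0.12783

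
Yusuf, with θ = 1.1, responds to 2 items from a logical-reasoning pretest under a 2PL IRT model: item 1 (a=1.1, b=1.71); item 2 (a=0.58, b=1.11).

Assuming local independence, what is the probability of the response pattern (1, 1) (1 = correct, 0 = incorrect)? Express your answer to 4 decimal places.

0.1686

P(θ) = 1 / (1 + exp(−a(θ − b)))
P_1 = 1/(1+e^{0.6710}) = 0.3383
P_2 = 1/(1+e^{0.0058}) = 0.4986
L = P_1 × P_2 = 0.3383 × 0.4986 = 0.16865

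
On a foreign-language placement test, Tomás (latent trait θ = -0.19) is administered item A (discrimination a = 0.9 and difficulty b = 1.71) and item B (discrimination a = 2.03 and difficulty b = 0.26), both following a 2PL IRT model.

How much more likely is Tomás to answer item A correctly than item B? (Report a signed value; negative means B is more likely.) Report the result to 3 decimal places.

-0.133

P(θ) = 1 / (1 + exp(−a(θ − b)))
P_A = 0.1532
P_B = 0.2863
P_A − P_B = -0.1331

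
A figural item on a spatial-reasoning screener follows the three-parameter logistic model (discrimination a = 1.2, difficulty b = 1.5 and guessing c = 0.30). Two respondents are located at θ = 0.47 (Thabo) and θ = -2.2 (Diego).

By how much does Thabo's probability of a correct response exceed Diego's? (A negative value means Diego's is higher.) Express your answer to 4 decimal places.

P(θ) = c + (1 − c) · 1 / (1 + exp(−a(θ − b)))
P(Thabo) = 0.4576  [exponent -1.2360]
P(Diego) = 0.3082  [exponent -4.4400]
Difference = 0.4576 − 0.3082 = 0.1494

0.1494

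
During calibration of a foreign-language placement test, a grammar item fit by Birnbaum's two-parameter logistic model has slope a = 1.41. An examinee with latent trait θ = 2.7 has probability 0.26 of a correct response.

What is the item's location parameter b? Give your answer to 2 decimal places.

3.44

P(θ) = 1 / (1 + exp(−a(θ − b)))
logit(0.26) = ln(0.26/0.74) = -1.0460
b = θ − logit/(a) = 2.7 − (-1.0460)/1.4100 = 3.4418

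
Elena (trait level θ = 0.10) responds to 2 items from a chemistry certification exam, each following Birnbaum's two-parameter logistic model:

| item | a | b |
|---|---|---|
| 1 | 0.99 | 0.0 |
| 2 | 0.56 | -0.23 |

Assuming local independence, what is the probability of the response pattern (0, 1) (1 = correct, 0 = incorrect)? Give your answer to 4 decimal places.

P(θ) = 1 / (1 + exp(−a(θ − b)))
P_1 = 1/(1+e^{-0.0990}) = 0.5247
P_2 = 1/(1+e^{-0.1848}) = 0.5461
L = (1−P_1) × P_2 = 0.4753 × 0.5461 = 0.25953

0.2595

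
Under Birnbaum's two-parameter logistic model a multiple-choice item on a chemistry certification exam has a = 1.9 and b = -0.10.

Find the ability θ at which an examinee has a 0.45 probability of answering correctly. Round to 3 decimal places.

P(θ) = 1 / (1 + exp(−a(θ − b)))
logit = ln(0.4500/0.5500) = -0.2007
θ = b + logit/(a) = -0.10 + (-0.2007)/1.9000 = -0.2056

-0.206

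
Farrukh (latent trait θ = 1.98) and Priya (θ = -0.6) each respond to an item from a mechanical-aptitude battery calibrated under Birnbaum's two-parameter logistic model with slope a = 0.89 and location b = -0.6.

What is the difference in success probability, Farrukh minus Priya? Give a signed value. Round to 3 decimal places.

0.409

P(θ) = 1 / (1 + exp(−a(θ − b)))
P(Farrukh) = 0.9086  [exponent 2.2962]
P(Priya) = 0.5000  [exponent 0.0000]
Difference = 0.9086 − 0.5000 = 0.4086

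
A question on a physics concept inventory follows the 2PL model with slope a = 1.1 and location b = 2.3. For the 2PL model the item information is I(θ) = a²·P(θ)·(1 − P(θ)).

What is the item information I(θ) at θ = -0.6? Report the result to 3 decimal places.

0.046

P = 1/(1+e^{3.1900}) = 0.0395
P(1−P) = 0.0395 × 0.9605 = 0.0380
I = a² × P(1−P) = 1.1² × 0.0380 = 0.04596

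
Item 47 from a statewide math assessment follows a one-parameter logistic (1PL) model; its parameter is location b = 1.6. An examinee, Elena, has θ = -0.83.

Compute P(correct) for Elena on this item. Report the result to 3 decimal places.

P(θ) = 1 / (1 + exp(−(θ − b)))
Exponent: (-0.83 − 1.6) = -2.4300
1/(1 + e^{2.4300}) = 0.0809
P = 0.0809

0.081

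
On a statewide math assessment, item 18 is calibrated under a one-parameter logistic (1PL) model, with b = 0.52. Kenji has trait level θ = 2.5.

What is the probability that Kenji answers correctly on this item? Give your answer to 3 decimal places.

0.879

P(θ) = 1 / (1 + exp(−(θ − b)))
Exponent: (2.5 − 0.52) = 1.9800
1/(1 + e^{-1.9800}) = 0.8787
P = 0.8787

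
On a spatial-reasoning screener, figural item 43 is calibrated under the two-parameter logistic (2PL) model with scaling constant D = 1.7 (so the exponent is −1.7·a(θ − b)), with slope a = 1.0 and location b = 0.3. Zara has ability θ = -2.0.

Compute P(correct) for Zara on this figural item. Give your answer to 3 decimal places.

P(θ) = 1 / (1 + exp(−D·a(θ − b)))
Exponent: 1.7 × 1.0 × (-2.0 − 0.3) = -3.9100
1/(1 + e^{3.9100}) = 0.0196
P = 0.0196

0.020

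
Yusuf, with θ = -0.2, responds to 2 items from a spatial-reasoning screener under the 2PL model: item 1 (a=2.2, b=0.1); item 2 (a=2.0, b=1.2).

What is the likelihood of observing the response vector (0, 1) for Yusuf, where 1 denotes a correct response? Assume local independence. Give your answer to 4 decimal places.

P(θ) = 1 / (1 + exp(−a(θ − b)))
P_1 = 1/(1+e^{0.6600}) = 0.3407
P_2 = 1/(1+e^{2.8000}) = 0.0573
L = (1−P_1) × P_2 = 0.6593 × 0.0573 = 0.03779

0.0378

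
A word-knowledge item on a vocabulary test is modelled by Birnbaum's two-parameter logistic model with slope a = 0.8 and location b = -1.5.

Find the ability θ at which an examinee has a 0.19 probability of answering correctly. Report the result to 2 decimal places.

-3.31

P(θ) = 1 / (1 + exp(−a(θ − b)))
logit = ln(0.1900/0.8100) = -1.4500
θ = b + logit/(a) = -1.5 + (-1.4500)/0.8000 = -3.3125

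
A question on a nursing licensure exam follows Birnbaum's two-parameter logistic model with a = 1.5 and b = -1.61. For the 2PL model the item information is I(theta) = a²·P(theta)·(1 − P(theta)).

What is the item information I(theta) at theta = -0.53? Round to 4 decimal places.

0.3103

P = 1/(1+e^{-1.6200}) = 0.8348
P(1−P) = 0.8348 × 0.1652 = 0.1379
I = a² × P(1−P) = 1.5² × 0.1379 = 0.31030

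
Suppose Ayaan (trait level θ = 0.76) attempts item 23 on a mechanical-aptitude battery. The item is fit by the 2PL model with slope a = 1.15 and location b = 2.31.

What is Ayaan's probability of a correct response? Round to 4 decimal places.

0.1440

P(θ) = 1 / (1 + exp(−a(θ − b)))
Exponent: 1.15 × (0.76 − 2.31) = -1.7825
1/(1 + e^{1.7825}) = 0.1440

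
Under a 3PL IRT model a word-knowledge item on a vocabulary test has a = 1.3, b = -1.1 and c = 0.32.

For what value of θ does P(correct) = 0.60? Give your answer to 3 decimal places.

P(θ) = c + (1 − c) · 1 / (1 + exp(−a(θ − b)))
Remove guessing floor: (0.60 − 0.32)/(1 − 0.32) = 0.4118
logit = ln(0.4118/0.5882) = -0.3567
θ = b + logit/(a) = -1.1 + (-0.3567)/1.3000 = -1.3744

-1.374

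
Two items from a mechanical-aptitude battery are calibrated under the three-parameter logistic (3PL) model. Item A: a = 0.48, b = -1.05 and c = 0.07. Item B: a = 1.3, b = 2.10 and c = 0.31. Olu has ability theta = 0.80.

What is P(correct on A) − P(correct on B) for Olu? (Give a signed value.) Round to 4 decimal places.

0.3114

P(theta) = c + (1 − c) · 1 / (1 + exp(−a(theta − b)))
P_A = 0.7289
P_B = 0.4175
P_A − P_B = 0.3114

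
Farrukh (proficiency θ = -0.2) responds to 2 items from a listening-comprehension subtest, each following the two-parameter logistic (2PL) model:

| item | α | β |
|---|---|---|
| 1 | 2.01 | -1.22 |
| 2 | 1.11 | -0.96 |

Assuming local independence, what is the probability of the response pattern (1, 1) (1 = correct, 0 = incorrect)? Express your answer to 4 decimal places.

0.6195

P(θ) = 1 / (1 + exp(−α(θ − β)))
P_1 = 1/(1+e^{-2.0502}) = 0.8860
P_2 = 1/(1+e^{-0.8436}) = 0.6992
L = P_1 × P_2 = 0.8860 × 0.6992 = 0.61949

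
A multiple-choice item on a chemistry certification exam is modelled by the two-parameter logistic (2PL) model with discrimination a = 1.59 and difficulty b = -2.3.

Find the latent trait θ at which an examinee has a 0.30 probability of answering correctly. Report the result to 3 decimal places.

P(θ) = 1 / (1 + exp(−a(θ − b)))
logit = ln(0.3000/0.7000) = -0.8473
θ = b + logit/(a) = -2.3 + (-0.8473)/1.5900 = -2.8329

-2.833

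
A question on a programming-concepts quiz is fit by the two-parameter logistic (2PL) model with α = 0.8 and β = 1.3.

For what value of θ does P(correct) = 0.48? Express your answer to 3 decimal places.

1.200

P(θ) = 1 / (1 + exp(−α(θ − β)))
logit = ln(0.4800/0.5200) = -0.0800
θ = β + logit/(α) = 1.3 + (-0.0800)/0.8000 = 1.1999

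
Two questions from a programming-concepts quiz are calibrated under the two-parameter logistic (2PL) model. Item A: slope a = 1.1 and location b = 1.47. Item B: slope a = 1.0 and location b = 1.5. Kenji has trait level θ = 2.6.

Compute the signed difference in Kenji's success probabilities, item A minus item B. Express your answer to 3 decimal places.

0.026

P(θ) = 1 / (1 + exp(−a(θ − b)))
P_A = 0.7761
P_B = 0.7503
P_A − P_B = 0.0258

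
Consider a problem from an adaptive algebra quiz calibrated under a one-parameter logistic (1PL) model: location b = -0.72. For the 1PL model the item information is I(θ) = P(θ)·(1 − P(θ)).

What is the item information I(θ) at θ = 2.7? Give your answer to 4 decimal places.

0.0307

P = 1/(1+e^{-3.4200}) = 0.9683
P(1−P) = 0.9683 × 0.0317 = 0.0307
I = P(1−P) = 0.03067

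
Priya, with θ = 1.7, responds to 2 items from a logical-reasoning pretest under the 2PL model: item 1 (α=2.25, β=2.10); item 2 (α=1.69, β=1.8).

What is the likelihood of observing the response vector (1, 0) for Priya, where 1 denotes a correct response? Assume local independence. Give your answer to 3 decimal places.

P(θ) = 1 / (1 + exp(−α(θ − β)))
P_1 = 1/(1+e^{0.9000}) = 0.2891
P_2 = 1/(1+e^{0.1690}) = 0.4579
L = P_1 × (1−P_2) = 0.2891 × 0.5421 = 0.15671

0.157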